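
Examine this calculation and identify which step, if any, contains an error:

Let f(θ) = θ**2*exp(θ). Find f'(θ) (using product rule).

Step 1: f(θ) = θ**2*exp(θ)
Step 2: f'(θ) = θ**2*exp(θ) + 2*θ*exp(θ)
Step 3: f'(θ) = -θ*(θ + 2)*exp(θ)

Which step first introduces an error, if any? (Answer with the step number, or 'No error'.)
Step 3

Step 3 is incorrect due to a sign flip.
The step shows: -θ*(θ + 2)*exp(θ)
The correct value should be: θ*(θ + 2)*exp(θ)

Explanation: The sign of the whole expression was flipped: the term θ*(θ + 2)*exp(θ) was incorrectly written as -θ*(θ + 2)*exp(θ)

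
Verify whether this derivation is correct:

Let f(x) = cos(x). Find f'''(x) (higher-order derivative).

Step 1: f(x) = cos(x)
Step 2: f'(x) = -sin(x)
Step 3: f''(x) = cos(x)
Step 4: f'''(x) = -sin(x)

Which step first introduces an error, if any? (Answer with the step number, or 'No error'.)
Step 3

Step 3 is incorrect due to a sign flip.
The step shows: cos(x)
The correct value should be: -cos(x)

Explanation: The sign of the whole expression was flipped: the term -cos(x) was incorrectly written as cos(x)
The later steps are derived from this incorrect expression, so the error originates in Step 3.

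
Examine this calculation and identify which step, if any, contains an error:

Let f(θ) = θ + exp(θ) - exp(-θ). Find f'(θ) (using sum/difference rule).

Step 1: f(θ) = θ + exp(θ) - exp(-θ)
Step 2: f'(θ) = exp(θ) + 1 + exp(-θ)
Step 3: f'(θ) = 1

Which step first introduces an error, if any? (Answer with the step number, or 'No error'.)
Step 3

Step 3 is incorrect due to a dropped term.
The step shows: 1
The correct value should be: 2*cosh(θ) + 1

Explanation: A term was dropped: the term 2*cosh(θ) was incorrectly omitted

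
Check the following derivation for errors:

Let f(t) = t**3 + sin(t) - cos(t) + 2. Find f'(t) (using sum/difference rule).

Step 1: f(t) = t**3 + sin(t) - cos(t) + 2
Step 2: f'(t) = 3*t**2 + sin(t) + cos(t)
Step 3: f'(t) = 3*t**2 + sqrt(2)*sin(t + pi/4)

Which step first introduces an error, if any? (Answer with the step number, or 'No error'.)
No error

All steps in this derivation are correct.
The final answer f'(t) = 3*t**2 + sqrt(2)*sin(t + pi/4) is valid.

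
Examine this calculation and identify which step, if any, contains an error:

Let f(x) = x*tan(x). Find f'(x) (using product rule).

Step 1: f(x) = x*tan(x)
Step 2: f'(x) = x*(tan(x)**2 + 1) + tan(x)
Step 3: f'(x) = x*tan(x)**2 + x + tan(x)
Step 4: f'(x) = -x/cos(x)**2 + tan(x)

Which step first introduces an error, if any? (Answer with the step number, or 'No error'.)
Step 4

Step 4 is incorrect due to a sign flip.
The step shows: -x/cos(x)**2 + tan(x)
The correct value should be: x/cos(x)**2 + tan(x)

Explanation: The sign of one term was flipped: the term x/cos(x)**2 was incorrectly written as -x/cos(x)**2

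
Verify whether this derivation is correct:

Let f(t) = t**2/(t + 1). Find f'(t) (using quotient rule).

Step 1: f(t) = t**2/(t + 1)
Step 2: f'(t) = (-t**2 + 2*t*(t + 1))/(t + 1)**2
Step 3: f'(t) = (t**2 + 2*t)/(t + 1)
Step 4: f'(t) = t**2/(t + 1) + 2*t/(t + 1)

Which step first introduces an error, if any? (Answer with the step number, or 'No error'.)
Step 3

Step 3 is incorrect due to a wrong exponent.
The step shows: (t**2 + 2*t)/(t + 1)
The correct value should be: (t**2 + 2*t)/(t + 1)**2

Explanation: The exponent -2 on t + 1 was incorrectly written as -1: the term (t**2 + 2*t)/(t + 1)**2 was incorrectly written as (t**2 + 2*t)/(t + 1)
The later steps are derived from this incorrect expression, so the error originates in Step 3.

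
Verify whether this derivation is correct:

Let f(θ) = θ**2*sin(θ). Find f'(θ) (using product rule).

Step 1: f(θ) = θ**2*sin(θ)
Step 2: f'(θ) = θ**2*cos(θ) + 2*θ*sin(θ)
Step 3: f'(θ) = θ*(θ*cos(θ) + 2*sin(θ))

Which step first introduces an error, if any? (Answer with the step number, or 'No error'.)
No error

All steps in this derivation are correct.
The final answer f'(θ) = θ*(θ*cos(θ) + 2*sin(θ)) is valid.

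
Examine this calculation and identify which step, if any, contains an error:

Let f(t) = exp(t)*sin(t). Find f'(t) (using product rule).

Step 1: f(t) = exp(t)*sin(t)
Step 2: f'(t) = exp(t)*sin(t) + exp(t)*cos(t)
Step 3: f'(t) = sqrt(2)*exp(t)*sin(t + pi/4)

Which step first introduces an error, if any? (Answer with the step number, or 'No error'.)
No error

All steps in this derivation are correct.
The final answer f'(t) = sqrt(2)*exp(t)*sin(t + pi/4) is valid.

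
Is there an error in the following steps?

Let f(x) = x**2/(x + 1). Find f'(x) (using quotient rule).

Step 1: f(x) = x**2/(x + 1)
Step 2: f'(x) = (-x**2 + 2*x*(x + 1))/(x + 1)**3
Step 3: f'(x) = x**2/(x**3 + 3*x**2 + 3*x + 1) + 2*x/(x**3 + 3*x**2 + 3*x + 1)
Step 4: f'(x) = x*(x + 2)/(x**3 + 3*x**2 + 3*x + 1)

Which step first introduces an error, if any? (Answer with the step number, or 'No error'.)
Step 2

Step 2 is incorrect due to a wrong exponent.
The step shows: (-x**2 + 2*x*(x + 1))/(x + 1)**3
The correct value should be: (-x**2 + 2*x*(x + 1))/(x + 1)**2

Explanation: The exponent -2 on x + 1 was incorrectly written as -3: the term (-x**2 + 2*x*(x + 1))/(x + 1)**2 was incorrectly written as (-x**2 + 2*x*(x + 1))/(x + 1)**3
The later steps are derived from this incorrect expression, so the error originates in Step 2.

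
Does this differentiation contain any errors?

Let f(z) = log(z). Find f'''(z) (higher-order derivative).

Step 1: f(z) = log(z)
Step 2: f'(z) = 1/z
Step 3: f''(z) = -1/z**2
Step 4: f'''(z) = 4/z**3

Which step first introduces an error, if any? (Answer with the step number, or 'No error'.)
Step 4

Step 4 is incorrect due to a wrong coefficient.
The step shows: 4/z**3
The correct value should be: 2/z**3

Explanation: The coefficient 2 was incorrectly written as 4: the term 2/z**3 was incorrectly written as 4/z**3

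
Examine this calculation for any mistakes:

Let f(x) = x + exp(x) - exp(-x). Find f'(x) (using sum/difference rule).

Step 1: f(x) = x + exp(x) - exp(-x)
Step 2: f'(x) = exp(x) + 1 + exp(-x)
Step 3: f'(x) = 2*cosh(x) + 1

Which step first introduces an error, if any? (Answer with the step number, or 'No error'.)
No error

All steps in this derivation are correct.
The final answer f'(x) = 2*cosh(x) + 1 is valid.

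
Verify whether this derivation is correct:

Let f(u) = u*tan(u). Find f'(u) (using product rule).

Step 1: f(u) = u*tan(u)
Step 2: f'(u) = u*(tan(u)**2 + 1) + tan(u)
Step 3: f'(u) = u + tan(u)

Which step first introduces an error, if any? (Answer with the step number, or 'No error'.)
Step 3

Step 3 is incorrect due to a dropped term.
The step shows: u + tan(u)
The correct value should be: u*tan(u)**2 + u + tan(u)

Explanation: A term was dropped: the term u*tan(u)**2 was incorrectly omitted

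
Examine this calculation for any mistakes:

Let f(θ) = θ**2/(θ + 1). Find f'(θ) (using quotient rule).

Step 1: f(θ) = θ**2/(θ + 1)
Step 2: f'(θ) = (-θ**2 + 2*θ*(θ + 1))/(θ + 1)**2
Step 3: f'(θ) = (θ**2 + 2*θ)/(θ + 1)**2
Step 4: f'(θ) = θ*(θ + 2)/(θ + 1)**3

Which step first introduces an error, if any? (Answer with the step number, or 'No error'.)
Step 4

Step 4 is incorrect due to a wrong exponent.
The step shows: θ*(θ + 2)/(θ + 1)**3
The correct value should be: θ*(θ + 2)/(θ + 1)**2

Explanation: The exponent -2 on θ + 1 was incorrectly written as -3: the term θ*(θ + 2)/(θ + 1)**2 was incorrectly written as θ*(θ + 2)/(θ + 1)**3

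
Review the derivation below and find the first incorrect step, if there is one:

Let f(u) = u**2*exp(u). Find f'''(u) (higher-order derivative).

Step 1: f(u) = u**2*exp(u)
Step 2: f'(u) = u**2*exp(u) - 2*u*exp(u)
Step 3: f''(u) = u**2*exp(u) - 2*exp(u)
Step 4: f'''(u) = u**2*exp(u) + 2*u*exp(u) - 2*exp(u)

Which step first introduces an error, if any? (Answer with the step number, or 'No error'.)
Step 2

Step 2 is incorrect due to a sign flip.
The step shows: u**2*exp(u) - 2*u*exp(u)
The correct value should be: u**2*exp(u) + 2*u*exp(u)

Explanation: The sign of one term was flipped: the term 2*u*exp(u) was incorrectly written as -2*u*exp(u)
The later steps are derived from this incorrect expression, so the error originates in Step 2.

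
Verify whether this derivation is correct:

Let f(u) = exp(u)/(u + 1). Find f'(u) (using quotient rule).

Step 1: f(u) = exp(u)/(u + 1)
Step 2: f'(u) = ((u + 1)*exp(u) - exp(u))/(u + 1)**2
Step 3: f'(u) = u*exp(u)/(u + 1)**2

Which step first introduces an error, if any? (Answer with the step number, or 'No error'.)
No error

All steps in this derivation are correct.
The final answer f'(u) = u*exp(u)/(u + 1)**2 is valid.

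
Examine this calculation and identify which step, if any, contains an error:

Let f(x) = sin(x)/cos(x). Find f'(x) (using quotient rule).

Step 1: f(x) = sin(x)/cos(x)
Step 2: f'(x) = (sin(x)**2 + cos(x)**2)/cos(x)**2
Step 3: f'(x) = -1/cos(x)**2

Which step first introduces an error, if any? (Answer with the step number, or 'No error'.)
Step 3

Step 3 is incorrect due to a sign flip.
The step shows: -1/cos(x)**2
The correct value should be: cos(x)**(-2)

Explanation: The sign of the whole expression was flipped: the term cos(x)**(-2) was incorrectly written as -1/cos(x)**2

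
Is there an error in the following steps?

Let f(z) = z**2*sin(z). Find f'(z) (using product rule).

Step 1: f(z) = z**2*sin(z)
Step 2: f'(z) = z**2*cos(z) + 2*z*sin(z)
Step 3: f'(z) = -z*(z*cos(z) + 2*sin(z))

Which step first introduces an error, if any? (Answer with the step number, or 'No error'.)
Step 3

Step 3 is incorrect due to a sign flip.
The step shows: -z*(z*cos(z) + 2*sin(z))
The correct value should be: z*(z*cos(z) + 2*sin(z))

Explanation: The sign of the whole expression was flipped: the term z*(z*cos(z) + 2*sin(z)) was incorrectly written as -z*(z*cos(z) + 2*sin(z))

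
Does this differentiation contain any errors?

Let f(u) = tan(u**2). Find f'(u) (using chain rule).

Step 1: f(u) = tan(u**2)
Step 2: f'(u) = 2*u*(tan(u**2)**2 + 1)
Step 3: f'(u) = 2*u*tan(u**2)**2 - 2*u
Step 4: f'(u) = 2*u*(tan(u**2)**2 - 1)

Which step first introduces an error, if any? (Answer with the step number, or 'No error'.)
Step 3

Step 3 is incorrect due to a sign flip.
The step shows: 2*u*tan(u**2)**2 - 2*u
The correct value should be: 2*u*tan(u**2)**2 + 2*u

Explanation: The sign of one term was flipped: the term 2*u was incorrectly written as -2*u
The later steps are derived from this incorrect expression, so the error originates in Step 3.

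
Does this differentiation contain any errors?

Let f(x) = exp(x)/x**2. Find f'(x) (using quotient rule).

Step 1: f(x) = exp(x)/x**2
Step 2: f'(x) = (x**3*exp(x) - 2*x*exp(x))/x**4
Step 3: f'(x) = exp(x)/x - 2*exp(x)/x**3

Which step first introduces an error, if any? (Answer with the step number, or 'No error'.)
Step 2

Step 2 is incorrect due to a wrong exponent.
The step shows: (x**3*exp(x) - 2*x*exp(x))/x**4
The correct value should be: (x**2*exp(x) - 2*x*exp(x))/x**4

Explanation: The exponent 2 on x was incorrectly written as 3: the term (x**2*exp(x) - 2*x*exp(x))/x**4 was incorrectly written as (x**3*exp(x) - 2*x*exp(x))/x**4
The later steps are derived from this incorrect expression, so the error originates in Step 2.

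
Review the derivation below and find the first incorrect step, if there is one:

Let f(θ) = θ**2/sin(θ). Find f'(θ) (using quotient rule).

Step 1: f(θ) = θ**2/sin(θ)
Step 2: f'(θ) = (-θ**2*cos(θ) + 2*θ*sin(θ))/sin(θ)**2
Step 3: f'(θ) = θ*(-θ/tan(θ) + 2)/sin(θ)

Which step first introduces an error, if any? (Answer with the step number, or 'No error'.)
No error

All steps in this derivation are correct.
The final answer f'(θ) = θ*(-θ/tan(θ) + 2)/sin(θ) is valid.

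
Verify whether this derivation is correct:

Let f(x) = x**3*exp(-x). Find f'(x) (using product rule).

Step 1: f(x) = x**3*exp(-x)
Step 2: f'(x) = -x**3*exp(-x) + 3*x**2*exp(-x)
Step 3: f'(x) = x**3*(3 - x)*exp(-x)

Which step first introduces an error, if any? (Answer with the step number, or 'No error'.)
Step 3

Step 3 is incorrect due to a wrong exponent.
The step shows: x**3*(3 - x)*exp(-x)
The correct value should be: x**2*(3 - x)*exp(-x)

Explanation: The exponent 2 on x was incorrectly written as 3: the term x**2*(3 - x)*exp(-x) was incorrectly written as x**3*(3 - x)*exp(-x)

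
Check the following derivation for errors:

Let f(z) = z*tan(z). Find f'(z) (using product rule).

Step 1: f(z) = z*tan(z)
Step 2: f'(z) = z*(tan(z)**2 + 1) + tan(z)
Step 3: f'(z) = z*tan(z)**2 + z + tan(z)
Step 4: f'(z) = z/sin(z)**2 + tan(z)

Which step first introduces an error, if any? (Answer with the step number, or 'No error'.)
Step 4

Step 4 is incorrect due to a wrong trig function.
The step shows: z/sin(z)**2 + tan(z)
The correct value should be: z/cos(z)**2 + tan(z)

Explanation: cos(z) was incorrectly written as sin(z): the term z/cos(z)**2 was incorrectly written as z/sin(z)**2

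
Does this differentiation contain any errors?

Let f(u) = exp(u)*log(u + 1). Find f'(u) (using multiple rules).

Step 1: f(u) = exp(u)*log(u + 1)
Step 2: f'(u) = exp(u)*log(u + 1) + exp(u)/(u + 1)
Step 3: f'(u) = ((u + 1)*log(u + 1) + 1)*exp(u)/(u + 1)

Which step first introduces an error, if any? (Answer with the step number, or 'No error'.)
No error

All steps in this derivation are correct.
The final answer f'(u) = ((u + 1)*log(u + 1) + 1)*exp(u)/(u + 1) is valid.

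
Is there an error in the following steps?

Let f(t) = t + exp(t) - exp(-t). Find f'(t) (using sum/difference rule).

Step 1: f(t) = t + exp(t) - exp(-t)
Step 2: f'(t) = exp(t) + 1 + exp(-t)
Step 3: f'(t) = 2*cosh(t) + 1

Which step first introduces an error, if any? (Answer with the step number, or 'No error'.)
No error

All steps in this derivation are correct.
The final answer f'(t) = 2*cosh(t) + 1 is valid.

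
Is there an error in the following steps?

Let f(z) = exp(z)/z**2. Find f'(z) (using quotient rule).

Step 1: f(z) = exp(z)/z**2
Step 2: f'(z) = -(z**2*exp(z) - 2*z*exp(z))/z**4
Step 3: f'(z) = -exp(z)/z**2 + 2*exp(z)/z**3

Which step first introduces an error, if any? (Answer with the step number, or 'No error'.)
Step 2

Step 2 is incorrect due to a sign flip.
The step shows: -(z**2*exp(z) - 2*z*exp(z))/z**4
The correct value should be: (z**2*exp(z) - 2*z*exp(z))/z**4

Explanation: The sign of the whole expression was flipped: the term (z**2*exp(z) - 2*z*exp(z))/z**4 was incorrectly written as -(z**2*exp(z) - 2*z*exp(z))/z**4
The later steps are derived from this incorrect expression, so the error originates in Step 2.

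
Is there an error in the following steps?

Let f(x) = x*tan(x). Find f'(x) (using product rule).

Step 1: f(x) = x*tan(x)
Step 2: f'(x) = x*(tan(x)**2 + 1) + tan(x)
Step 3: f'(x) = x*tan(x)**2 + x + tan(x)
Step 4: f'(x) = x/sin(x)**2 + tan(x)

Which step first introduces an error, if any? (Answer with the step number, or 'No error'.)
Step 4

Step 4 is incorrect due to a wrong trig function.
The step shows: x/sin(x)**2 + tan(x)
The correct value should be: x/cos(x)**2 + tan(x)

Explanation: cos(x) was incorrectly written as sin(x): the term x/cos(x)**2 was incorrectly written as x/sin(x)**2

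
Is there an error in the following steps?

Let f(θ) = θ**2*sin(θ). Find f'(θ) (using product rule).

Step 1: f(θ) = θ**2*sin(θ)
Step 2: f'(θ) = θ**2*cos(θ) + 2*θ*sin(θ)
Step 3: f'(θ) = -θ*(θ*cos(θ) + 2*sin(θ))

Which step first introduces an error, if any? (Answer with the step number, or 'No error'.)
Step 3

Step 3 is incorrect due to a sign flip.
The step shows: -θ*(θ*cos(θ) + 2*sin(θ))
The correct value should be: θ*(θ*cos(θ) + 2*sin(θ))

Explanation: The sign of the whole expression was flipped: the term θ*(θ*cos(θ) + 2*sin(θ)) was incorrectly written as -θ*(θ*cos(θ) + 2*sin(θ))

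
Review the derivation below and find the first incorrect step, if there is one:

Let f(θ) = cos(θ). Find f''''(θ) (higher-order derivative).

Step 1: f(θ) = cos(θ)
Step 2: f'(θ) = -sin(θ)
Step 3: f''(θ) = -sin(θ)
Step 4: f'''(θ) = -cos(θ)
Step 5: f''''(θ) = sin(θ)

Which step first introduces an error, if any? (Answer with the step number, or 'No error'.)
Step 3

Step 3 is incorrect due to a wrong trig function.
The step shows: -sin(θ)
The correct value should be: -cos(θ)

Explanation: cos(θ) was incorrectly written as sin(θ): the term -cos(θ) was incorrectly written as -sin(θ)
The later steps are derived from this incorrect expression, so the error originates in Step 3.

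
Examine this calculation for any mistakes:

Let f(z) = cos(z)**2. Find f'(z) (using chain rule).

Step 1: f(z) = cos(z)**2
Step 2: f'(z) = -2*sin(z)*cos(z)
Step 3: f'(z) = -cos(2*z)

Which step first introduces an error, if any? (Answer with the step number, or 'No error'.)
Step 3

Step 3 is incorrect due to a wrong trig function.
The step shows: -cos(2*z)
The correct value should be: -sin(2*z)

Explanation: sin(2*z) was incorrectly written as cos(2*z): the term -sin(2*z) was incorrectly written as -cos(2*z)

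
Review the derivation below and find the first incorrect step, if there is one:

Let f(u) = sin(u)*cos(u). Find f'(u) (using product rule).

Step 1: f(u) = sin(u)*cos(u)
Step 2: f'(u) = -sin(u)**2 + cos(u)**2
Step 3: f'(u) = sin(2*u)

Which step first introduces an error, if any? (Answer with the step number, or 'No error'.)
Step 3

Step 3 is incorrect due to a wrong trig function.
The step shows: sin(2*u)
The correct value should be: cos(2*u)

Explanation: cos(2*u) was incorrectly written as sin(2*u): the term cos(2*u) was incorrectly written as sin(2*u)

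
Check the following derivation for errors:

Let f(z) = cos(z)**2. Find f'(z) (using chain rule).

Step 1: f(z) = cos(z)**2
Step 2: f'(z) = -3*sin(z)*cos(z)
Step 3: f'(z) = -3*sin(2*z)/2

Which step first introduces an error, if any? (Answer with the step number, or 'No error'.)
Step 2

Step 2 is incorrect due to a wrong coefficient.
The step shows: -3*sin(z)*cos(z)
The correct value should be: -2*sin(z)*cos(z)

Explanation: The coefficient -2 was incorrectly written as -3: the term -2*sin(z)*cos(z) was incorrectly written as -3*sin(z)*cos(z)
The later steps are derived from this incorrect expression, so the error originates in Step 2.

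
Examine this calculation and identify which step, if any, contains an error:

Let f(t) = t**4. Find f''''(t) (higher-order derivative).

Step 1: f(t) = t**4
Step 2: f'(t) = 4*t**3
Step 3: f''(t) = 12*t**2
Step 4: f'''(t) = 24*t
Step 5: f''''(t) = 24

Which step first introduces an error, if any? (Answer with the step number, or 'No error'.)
No error

All steps in this derivation are correct.
The final answer f''''(t) = 24 is valid.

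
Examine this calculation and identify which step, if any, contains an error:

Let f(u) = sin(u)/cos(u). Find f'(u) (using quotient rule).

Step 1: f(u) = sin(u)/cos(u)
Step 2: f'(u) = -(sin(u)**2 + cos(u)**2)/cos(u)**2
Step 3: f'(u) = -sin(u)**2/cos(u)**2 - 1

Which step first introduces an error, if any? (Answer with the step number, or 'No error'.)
Step 2

Step 2 is incorrect due to a sign flip.
The step shows: -(sin(u)**2 + cos(u)**2)/cos(u)**2
The correct value should be: (sin(u)**2 + cos(u)**2)/cos(u)**2

Explanation: The sign of the whole expression was flipped: the term (sin(u)**2 + cos(u)**2)/cos(u)**2 was incorrectly written as -(sin(u)**2 + cos(u)**2)/cos(u)**2
The later steps are derived from this incorrect expression, so the error originates in Step 2.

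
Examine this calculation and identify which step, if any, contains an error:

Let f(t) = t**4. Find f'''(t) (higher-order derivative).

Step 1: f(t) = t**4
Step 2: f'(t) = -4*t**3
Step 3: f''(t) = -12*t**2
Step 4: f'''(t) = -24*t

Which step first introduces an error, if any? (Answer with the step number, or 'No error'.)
Step 2

Step 2 is incorrect due to a sign flip.
The step shows: -4*t**3
The correct value should be: 4*t**3

Explanation: The sign of the whole expression was flipped: the term 4*t**3 was incorrectly written as -4*t**3
The later steps are derived from this incorrect expression, so the error originates in Step 2.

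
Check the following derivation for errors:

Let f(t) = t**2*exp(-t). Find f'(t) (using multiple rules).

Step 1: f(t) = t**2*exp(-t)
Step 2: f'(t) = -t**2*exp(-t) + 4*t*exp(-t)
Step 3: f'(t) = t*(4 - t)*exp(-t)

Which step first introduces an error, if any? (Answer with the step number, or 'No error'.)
Step 2

Step 2 is incorrect due to a wrong coefficient.
The step shows: -t**2*exp(-t) + 4*t*exp(-t)
The correct value should be: -t**2*exp(-t) + 2*t*exp(-t)

Explanation: The coefficient 2 was incorrectly written as 4: the term 2*t*exp(-t) was incorrectly written as 4*t*exp(-t)
The later steps are derived from this incorrect expression, so the error originates in Step 2.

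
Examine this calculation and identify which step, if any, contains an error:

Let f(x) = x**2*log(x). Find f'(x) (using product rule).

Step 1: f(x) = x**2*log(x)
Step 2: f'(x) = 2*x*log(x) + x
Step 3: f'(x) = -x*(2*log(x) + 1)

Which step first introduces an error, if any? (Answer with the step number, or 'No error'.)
Step 3

Step 3 is incorrect due to a sign flip.
The step shows: -x*(2*log(x) + 1)
The correct value should be: x*(2*log(x) + 1)

Explanation: The sign of the whole expression was flipped: the term x*(2*log(x) + 1) was incorrectly written as -x*(2*log(x) + 1)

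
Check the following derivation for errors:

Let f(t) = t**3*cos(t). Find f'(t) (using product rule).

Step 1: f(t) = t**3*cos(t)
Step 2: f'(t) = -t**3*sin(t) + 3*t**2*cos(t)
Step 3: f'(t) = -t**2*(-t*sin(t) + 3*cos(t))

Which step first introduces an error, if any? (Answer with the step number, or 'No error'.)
Step 3

Step 3 is incorrect due to a sign flip.
The step shows: -t**2*(-t*sin(t) + 3*cos(t))
The correct value should be: t**2*(-t*sin(t) + 3*cos(t))

Explanation: The sign of the whole expression was flipped: the term t**2*(-t*sin(t) + 3*cos(t)) was incorrectly written as -t**2*(-t*sin(t) + 3*cos(t))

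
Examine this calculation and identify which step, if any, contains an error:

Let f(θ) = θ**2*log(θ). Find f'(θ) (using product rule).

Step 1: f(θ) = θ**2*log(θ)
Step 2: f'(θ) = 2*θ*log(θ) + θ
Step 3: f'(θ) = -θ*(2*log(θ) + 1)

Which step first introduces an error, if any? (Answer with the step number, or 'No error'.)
Step 3

Step 3 is incorrect due to a sign flip.
The step shows: -θ*(2*log(θ) + 1)
The correct value should be: θ*(2*log(θ) + 1)

Explanation: The sign of the whole expression was flipped: the term θ*(2*log(θ) + 1) was incorrectly written as -θ*(2*log(θ) + 1)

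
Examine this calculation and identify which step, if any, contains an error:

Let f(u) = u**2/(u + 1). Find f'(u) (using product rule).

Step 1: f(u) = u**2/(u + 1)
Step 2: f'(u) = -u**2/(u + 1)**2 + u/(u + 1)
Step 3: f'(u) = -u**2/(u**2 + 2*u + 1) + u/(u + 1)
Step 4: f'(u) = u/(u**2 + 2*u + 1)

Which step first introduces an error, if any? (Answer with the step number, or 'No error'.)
Step 2

Step 2 is incorrect due to a wrong coefficient.
The step shows: -u**2/(u + 1)**2 + u/(u + 1)
The correct value should be: -u**2/(u + 1)**2 + 2*u/(u + 1)

Explanation: The coefficient 2 was incorrectly written as 1: the term 2*u/(u + 1) was incorrectly written as u/(u + 1)
The later steps are derived from this incorrect expression, so the error originates in Step 2.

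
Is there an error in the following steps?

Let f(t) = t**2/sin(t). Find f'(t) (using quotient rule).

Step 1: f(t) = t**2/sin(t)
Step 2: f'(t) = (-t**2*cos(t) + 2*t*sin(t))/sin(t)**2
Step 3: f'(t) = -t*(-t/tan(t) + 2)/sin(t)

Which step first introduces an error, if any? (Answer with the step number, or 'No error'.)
Step 3

Step 3 is incorrect due to a sign flip.
The step shows: -t*(-t/tan(t) + 2)/sin(t)
The correct value should be: t*(-t/tan(t) + 2)/sin(t)

Explanation: The sign of the whole expression was flipped: the term t*(-t/tan(t) + 2)/sin(t) was incorrectly written as -t*(-t/tan(t) + 2)/sin(t)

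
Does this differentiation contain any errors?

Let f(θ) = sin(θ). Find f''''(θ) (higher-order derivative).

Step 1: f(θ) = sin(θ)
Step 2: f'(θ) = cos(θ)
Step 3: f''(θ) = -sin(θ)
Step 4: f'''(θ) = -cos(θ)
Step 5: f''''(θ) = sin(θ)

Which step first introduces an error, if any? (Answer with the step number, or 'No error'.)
No error

All steps in this derivation are correct.
The final answer f''''(θ) = sin(θ) is valid.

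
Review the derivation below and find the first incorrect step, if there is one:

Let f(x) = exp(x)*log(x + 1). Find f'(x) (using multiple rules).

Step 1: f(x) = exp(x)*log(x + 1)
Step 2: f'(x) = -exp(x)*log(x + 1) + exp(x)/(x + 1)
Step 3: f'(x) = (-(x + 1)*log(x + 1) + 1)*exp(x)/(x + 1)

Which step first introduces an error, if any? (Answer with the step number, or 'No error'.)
Step 2

Step 2 is incorrect due to a sign flip.
The step shows: -exp(x)*log(x + 1) + exp(x)/(x + 1)
The correct value should be: exp(x)*log(x + 1) + exp(x)/(x + 1)

Explanation: The sign of one term was flipped: the term exp(x)*log(x + 1) was incorrectly written as -exp(x)*log(x + 1)
The later steps are derived from this incorrect expression, so the error originates in Step 2.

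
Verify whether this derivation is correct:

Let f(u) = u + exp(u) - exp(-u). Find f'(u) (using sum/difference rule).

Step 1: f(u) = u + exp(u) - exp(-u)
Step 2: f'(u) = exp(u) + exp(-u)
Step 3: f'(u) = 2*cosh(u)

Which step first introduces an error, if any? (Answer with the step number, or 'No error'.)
Step 2

Step 2 is incorrect due to a dropped term.
The step shows: exp(u) + exp(-u)
The correct value should be: exp(u) + 1 + exp(-u)

Explanation: A term was dropped: the term 1 was incorrectly omitted
The later steps are derived from this incorrect expression, so the error originates in Step 2.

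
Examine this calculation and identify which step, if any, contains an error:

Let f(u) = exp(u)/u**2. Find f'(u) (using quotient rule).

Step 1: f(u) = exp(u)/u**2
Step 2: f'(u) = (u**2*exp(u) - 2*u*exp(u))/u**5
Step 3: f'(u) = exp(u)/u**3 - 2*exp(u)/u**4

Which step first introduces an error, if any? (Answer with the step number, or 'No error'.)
Step 2

Step 2 is incorrect due to a wrong exponent.
The step shows: (u**2*exp(u) - 2*u*exp(u))/u**5
The correct value should be: (u**2*exp(u) - 2*u*exp(u))/u**4

Explanation: The exponent -4 on u was incorrectly written as -5: the term (u**2*exp(u) - 2*u*exp(u))/u**4 was incorrectly written as (u**2*exp(u) - 2*u*exp(u))/u**5
The later steps are derived from this incorrect expression, so the error originates in Step 2.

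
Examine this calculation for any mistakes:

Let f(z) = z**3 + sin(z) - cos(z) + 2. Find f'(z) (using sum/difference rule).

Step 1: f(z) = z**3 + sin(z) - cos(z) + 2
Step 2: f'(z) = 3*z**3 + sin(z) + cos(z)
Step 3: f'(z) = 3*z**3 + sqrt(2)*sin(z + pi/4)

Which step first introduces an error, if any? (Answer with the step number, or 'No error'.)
Step 2

Step 2 is incorrect due to a wrong exponent.
The step shows: 3*z**3 + sin(z) + cos(z)
The correct value should be: 3*z**2 + sin(z) + cos(z)

Explanation: The exponent 2 on z was incorrectly written as 3: the term 3*z**2 was incorrectly written as 3*z**3
The later steps are derived from this incorrect expression, so the error originates in Step 2.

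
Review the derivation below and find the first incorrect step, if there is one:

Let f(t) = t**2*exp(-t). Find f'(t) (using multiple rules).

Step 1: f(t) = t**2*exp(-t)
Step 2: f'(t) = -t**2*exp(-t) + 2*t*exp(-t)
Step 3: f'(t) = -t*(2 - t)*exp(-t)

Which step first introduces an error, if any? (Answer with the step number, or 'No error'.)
Step 3

Step 3 is incorrect due to a sign flip.
The step shows: -t*(2 - t)*exp(-t)
The correct value should be: t*(2 - t)*exp(-t)

Explanation: The sign of the whole expression was flipped: the term t*(2 - t)*exp(-t) was incorrectly written as -t*(2 - t)*exp(-t)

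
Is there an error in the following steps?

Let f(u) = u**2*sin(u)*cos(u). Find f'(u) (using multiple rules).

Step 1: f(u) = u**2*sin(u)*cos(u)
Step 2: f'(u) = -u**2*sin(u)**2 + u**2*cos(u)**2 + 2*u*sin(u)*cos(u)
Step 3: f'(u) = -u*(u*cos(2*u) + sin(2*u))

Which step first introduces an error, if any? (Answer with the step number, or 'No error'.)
Step 3

Step 3 is incorrect due to a sign flip.
The step shows: -u*(u*cos(2*u) + sin(2*u))
The correct value should be: u*(u*cos(2*u) + sin(2*u))

Explanation: The sign of the whole expression was flipped: the term u*(u*cos(2*u) + sin(2*u)) was incorrectly written as -u*(u*cos(2*u) + sin(2*u))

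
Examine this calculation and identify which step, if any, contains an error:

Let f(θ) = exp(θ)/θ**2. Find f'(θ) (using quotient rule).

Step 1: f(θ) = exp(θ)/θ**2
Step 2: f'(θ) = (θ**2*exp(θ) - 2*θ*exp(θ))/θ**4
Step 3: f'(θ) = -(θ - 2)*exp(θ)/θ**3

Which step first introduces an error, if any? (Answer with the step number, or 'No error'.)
Step 3

Step 3 is incorrect due to a sign flip.
The step shows: -(θ - 2)*exp(θ)/θ**3
The correct value should be: (θ - 2)*exp(θ)/θ**3

Explanation: The sign of the whole expression was flipped: the term (θ - 2)*exp(θ)/θ**3 was incorrectly written as -(θ - 2)*exp(θ)/θ**3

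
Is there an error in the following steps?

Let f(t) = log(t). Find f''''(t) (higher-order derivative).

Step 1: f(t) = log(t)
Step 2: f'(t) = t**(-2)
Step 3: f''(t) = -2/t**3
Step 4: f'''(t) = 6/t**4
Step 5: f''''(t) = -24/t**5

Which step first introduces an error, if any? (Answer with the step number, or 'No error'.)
Step 2

Step 2 is incorrect due to a wrong exponent.
The step shows: t**(-2)
The correct value should be: 1/t

Explanation: The exponent -1 on t was incorrectly written as -2: the term 1/t was incorrectly written as t**(-2)
The later steps are derived from this incorrect expression, so the error originates in Step 2.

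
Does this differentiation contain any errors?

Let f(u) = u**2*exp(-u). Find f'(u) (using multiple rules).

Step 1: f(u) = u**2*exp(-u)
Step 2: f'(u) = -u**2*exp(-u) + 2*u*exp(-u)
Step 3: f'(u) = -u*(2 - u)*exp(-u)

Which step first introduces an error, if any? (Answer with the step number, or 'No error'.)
Step 3

Step 3 is incorrect due to a sign flip.
The step shows: -u*(2 - u)*exp(-u)
The correct value should be: u*(2 - u)*exp(-u)

Explanation: The sign of the whole expression was flipped: the term u*(2 - u)*exp(-u) was incorrectly written as -u*(2 - u)*exp(-u)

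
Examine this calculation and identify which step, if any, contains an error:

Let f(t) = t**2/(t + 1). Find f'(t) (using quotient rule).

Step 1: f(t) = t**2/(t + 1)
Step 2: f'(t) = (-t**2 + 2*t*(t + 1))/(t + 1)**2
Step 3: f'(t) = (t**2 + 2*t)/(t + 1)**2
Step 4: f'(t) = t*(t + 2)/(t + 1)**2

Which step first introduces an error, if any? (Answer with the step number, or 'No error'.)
No error

All steps in this derivation are correct.
The final answer f'(t) = t*(t + 2)/(t + 1)**2 is valid.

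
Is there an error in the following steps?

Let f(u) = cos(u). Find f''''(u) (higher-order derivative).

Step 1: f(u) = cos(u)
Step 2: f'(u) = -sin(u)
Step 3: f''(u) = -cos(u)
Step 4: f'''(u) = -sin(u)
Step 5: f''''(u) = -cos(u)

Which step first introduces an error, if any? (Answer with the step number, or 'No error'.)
Step 4

Step 4 is incorrect due to a sign flip.
The step shows: -sin(u)
The correct value should be: sin(u)

Explanation: The sign of the whole expression was flipped: the term sin(u) was incorrectly written as -sin(u)
The later steps are derived from this incorrect expression, so the error originates in Step 4.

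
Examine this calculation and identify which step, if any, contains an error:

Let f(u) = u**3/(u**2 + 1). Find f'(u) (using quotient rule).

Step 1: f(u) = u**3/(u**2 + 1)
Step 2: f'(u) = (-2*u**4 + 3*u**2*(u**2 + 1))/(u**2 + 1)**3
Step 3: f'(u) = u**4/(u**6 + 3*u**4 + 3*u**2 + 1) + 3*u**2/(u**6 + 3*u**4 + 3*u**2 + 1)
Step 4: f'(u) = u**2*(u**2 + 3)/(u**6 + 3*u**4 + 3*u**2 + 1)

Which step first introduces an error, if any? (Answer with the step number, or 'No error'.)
Step 2

Step 2 is incorrect due to a wrong exponent.
The step shows: (-2*u**4 + 3*u**2*(u**2 + 1))/(u**2 + 1)**3
The correct value should be: (-2*u**4 + 3*u**2*(u**2 + 1))/(u**2 + 1)**2

Explanation: The exponent -2 on u**2 + 1 was incorrectly written as -3: the term (-2*u**4 + 3*u**2*(u**2 + 1))/(u**2 + 1)**2 was incorrectly written as (-2*u**4 + 3*u**2*(u**2 + 1))/(u**2 + 1)**3
The later steps are derived from this incorrect expression, so the error originates in Step 2.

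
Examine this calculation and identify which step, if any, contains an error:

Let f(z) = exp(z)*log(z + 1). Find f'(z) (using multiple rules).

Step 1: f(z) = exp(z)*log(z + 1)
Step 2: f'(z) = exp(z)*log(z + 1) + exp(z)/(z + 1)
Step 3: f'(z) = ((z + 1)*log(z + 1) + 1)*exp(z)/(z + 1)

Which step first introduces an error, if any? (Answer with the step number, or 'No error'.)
No error

All steps in this derivation are correct.
The final answer f'(z) = ((z + 1)*log(z + 1) + 1)*exp(z)/(z + 1) is valid.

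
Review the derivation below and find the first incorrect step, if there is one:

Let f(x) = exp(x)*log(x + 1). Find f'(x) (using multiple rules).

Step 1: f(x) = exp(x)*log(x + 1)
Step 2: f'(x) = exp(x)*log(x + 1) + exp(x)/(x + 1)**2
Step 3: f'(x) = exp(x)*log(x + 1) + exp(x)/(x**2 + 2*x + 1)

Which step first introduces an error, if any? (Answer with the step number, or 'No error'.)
Step 2

Step 2 is incorrect due to a wrong exponent.
The step shows: exp(x)*log(x + 1) + exp(x)/(x + 1)**2
The correct value should be: exp(x)*log(x + 1) + exp(x)/(x + 1)

Explanation: The exponent -1 on x + 1 was incorrectly written as -2: the term exp(x)/(x + 1) was incorrectly written as exp(x)/(x + 1)**2
The later steps are derived from this incorrect expression, so the error originates in Step 2.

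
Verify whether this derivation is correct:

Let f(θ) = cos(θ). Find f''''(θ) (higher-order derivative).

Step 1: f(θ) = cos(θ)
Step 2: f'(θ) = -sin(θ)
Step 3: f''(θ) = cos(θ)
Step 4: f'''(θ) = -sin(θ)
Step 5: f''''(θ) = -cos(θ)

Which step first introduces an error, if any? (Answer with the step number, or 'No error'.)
Step 3

Step 3 is incorrect due to a sign flip.
The step shows: cos(θ)
The correct value should be: -cos(θ)

Explanation: The sign of the whole expression was flipped: the term -cos(θ) was incorrectly written as cos(θ)
The later steps are derived from this incorrect expression, so the error originates in Step 3.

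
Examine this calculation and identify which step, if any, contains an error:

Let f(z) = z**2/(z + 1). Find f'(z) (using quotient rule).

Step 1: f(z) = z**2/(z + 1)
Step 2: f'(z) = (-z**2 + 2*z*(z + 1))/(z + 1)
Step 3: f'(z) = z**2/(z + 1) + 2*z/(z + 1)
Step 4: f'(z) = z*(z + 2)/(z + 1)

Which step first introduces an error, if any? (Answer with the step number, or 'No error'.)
Step 2

Step 2 is incorrect due to a wrong exponent.
The step shows: (-z**2 + 2*z*(z + 1))/(z + 1)
The correct value should be: (-z**2 + 2*z*(z + 1))/(z + 1)**2

Explanation: The exponent -2 on z + 1 was incorrectly written as -1: the term (-z**2 + 2*z*(z + 1))/(z + 1)**2 was incorrectly written as (-z**2 + 2*z*(z + 1))/(z + 1)
The later steps are derived from this incorrect expression, so the error originates in Step 2.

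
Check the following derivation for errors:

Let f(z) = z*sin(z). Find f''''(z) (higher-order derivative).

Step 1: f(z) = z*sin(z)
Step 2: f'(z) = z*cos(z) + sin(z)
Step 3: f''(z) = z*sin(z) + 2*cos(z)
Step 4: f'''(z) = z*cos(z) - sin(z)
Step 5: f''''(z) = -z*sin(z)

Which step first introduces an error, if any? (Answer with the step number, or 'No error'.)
Step 3

Step 3 is incorrect due to a sign flip.
The step shows: z*sin(z) + 2*cos(z)
The correct value should be: -z*sin(z) + 2*cos(z)

Explanation: The sign of one term was flipped: the term -z*sin(z) was incorrectly written as z*sin(z)
The later steps are derived from this incorrect expression, so the error originates in Step 3.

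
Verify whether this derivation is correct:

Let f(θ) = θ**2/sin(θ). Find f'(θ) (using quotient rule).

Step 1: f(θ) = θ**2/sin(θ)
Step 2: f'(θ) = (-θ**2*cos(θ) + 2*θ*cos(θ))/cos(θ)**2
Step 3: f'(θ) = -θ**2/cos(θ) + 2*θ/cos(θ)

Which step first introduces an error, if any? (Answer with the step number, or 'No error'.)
Step 2

Step 2 is incorrect due to a wrong trig function.
The step shows: (-θ**2*cos(θ) + 2*θ*cos(θ))/cos(θ)**2
The correct value should be: (-θ**2*cos(θ) + 2*θ*sin(θ))/sin(θ)**2

Explanation: sin(θ) was incorrectly written as cos(θ): the term (-θ**2*cos(θ) + 2*θ*sin(θ))/sin(θ)**2 was incorrectly written as (-θ**2*cos(θ) + 2*θ*cos(θ))/cos(θ)**2
The later steps are derived from this incorrect expression, so the error originates in Step 2.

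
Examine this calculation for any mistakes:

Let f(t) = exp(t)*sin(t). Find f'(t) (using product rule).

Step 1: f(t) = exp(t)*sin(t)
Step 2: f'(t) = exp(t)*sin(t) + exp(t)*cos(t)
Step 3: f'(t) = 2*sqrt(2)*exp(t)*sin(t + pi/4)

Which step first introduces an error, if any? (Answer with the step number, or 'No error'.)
Step 3

Step 3 is incorrect due to a wrong exponent.
The step shows: 2*sqrt(2)*exp(t)*sin(t + pi/4)
The correct value should be: sqrt(2)*exp(t)*sin(t + pi/4)

Explanation: The exponent 1/2 on 2 was incorrectly written as 3/2: the term sqrt(2)*exp(t)*sin(t + pi/4) was incorrectly written as 2*sqrt(2)*exp(t)*sin(t + pi/4)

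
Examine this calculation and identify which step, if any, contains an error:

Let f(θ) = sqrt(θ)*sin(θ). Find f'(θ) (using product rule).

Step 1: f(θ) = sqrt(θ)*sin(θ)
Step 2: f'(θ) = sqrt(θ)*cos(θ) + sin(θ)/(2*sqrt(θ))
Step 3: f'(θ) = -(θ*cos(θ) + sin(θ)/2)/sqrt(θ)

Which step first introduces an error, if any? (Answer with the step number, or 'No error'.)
Step 3

Step 3 is incorrect due to a sign flip.
The step shows: -(θ*cos(θ) + sin(θ)/2)/sqrt(θ)
The correct value should be: (θ*cos(θ) + sin(θ)/2)/sqrt(θ)

Explanation: The sign of the whole expression was flipped: the term (θ*cos(θ) + sin(θ)/2)/sqrt(θ) was incorrectly written as -(θ*cos(θ) + sin(θ)/2)/sqrt(θ)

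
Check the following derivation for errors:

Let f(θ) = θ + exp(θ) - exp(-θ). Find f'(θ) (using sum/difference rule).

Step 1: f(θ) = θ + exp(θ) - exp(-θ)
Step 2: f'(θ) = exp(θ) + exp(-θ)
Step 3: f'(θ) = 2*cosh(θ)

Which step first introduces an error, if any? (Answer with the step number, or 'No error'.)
Step 2

Step 2 is incorrect due to a dropped term.
The step shows: exp(θ) + exp(-θ)
The correct value should be: exp(θ) + 1 + exp(-θ)

Explanation: A term was dropped: the term 1 was incorrectly omitted
The later steps are derived from this incorrect expression, so the error originates in Step 2.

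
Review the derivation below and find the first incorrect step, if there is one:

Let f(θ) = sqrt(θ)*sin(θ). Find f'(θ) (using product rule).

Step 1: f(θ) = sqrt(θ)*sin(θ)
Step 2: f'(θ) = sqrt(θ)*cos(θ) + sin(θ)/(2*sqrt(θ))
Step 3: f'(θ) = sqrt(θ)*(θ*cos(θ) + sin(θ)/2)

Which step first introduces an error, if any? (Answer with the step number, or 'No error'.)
Step 3

Step 3 is incorrect due to a wrong exponent.
The step shows: sqrt(θ)*(θ*cos(θ) + sin(θ)/2)
The correct value should be: (θ*cos(θ) + sin(θ)/2)/sqrt(θ)

Explanation: The exponent -1/2 on θ was incorrectly written as 1/2: the term (θ*cos(θ) + sin(θ)/2)/sqrt(θ) was incorrectly written as sqrt(θ)*(θ*cos(θ) + sin(θ)/2)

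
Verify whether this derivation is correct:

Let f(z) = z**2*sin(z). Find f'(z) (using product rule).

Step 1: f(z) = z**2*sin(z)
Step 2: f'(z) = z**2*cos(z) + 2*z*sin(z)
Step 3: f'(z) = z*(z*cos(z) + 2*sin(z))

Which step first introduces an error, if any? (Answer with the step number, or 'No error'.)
No error

All steps in this derivation are correct.
The final answer f'(z) = z*(z*cos(z) + 2*sin(z)) is valid.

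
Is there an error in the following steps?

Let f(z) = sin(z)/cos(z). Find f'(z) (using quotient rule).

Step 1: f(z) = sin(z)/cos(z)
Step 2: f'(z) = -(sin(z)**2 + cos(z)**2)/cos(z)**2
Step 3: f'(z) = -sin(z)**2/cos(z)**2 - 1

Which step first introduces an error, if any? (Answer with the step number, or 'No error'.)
Step 2

Step 2 is incorrect due to a sign flip.
The step shows: -(sin(z)**2 + cos(z)**2)/cos(z)**2
The correct value should be: (sin(z)**2 + cos(z)**2)/cos(z)**2

Explanation: The sign of the whole expression was flipped: the term (sin(z)**2 + cos(z)**2)/cos(z)**2 was incorrectly written as -(sin(z)**2 + cos(z)**2)/cos(z)**2
The later steps are derived from this incorrect expression, so the error originates in Step 2.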